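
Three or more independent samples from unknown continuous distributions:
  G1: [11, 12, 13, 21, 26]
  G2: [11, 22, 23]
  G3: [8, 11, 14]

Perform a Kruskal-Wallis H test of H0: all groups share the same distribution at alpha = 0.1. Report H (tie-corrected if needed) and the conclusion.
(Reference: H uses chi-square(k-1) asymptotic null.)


Step 1: Combine all N = 11 observations and assign midranks.
sorted (value, group, rank): (8,G3,1), (11,G1,3), (11,G2,3), (11,G3,3), (12,G1,5), (13,G1,6), (14,G3,7), (21,G1,8), (22,G2,9), (23,G2,10), (26,G1,11)
Step 2: Sum ranks within each group.
R_1 = 33 (n_1 = 5)
R_2 = 22 (n_2 = 3)
R_3 = 11 (n_3 = 3)
Step 3: H = 12/(N(N+1)) * sum(R_i^2/n_i) - 3(N+1)
     = 12/(11*12) * (33^2/5 + 22^2/3 + 11^2/3) - 3*12
     = 0.090909 * 419.467 - 36
     = 2.133333.
Step 4: Ties present; correction factor C = 1 - 24/(11^3 - 11) = 0.981818. Corrected H = 2.133333 / 0.981818 = 2.172840.
Step 5: Under H0, H ~ chi^2(2); p-value = 0.337422.
Step 6: alpha = 0.1. fail to reject H0.

H = 2.1728, df = 2, p = 0.337422, fail to reject H0.


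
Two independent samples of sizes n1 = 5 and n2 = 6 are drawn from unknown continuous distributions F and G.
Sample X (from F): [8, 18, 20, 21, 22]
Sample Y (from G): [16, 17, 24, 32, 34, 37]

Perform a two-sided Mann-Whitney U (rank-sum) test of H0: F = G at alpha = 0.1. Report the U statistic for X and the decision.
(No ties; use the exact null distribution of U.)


Step 1: Combine and sort all 11 observations; assign midranks.
sorted (value, group): (8,X), (16,Y), (17,Y), (18,X), (20,X), (21,X), (22,X), (24,Y), (32,Y), (34,Y), (37,Y)
ranks: 8->1, 16->2, 17->3, 18->4, 20->5, 21->6, 22->7, 24->8, 32->9, 34->10, 37->11
Step 2: Rank sum for X: R1 = 1 + 4 + 5 + 6 + 7 = 23.
Step 3: U_X = R1 - n1(n1+1)/2 = 23 - 5*6/2 = 23 - 15 = 8.
       U_Y = n1*n2 - U_X = 30 - 8 = 22.
Step 4: No ties, so the exact null distribution of U (based on enumerating the C(11,5) = 462 equally likely rank assignments) gives the two-sided p-value.
Step 5: p-value = 0.246753; compare to alpha = 0.1. fail to reject H0.

U_X = 8, p = 0.246753, fail to reject H0 at alpha = 0.1.


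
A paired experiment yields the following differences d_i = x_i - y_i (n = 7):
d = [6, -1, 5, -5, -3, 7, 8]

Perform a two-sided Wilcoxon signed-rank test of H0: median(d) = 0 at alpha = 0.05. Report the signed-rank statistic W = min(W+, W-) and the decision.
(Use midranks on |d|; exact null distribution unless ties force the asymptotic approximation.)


Step 1: Drop any zero differences (none here) and take |d_i|.
|d| = [6, 1, 5, 5, 3, 7, 8]
Step 2: Midrank |d_i| (ties get averaged ranks).
ranks: |6|->5, |1|->1, |5|->3.5, |5|->3.5, |3|->2, |7|->6, |8|->7
Step 3: Attach original signs; sum ranks with positive sign and with negative sign.
W+ = 5 + 3.5 + 6 + 7 = 21.5
W- = 1 + 3.5 + 2 = 6.5
(Check: W+ + W- = 28 should equal n(n+1)/2 = 28.)
Step 4: Test statistic W = min(W+, W-) = 6.5.
Step 5: Ties in |d|, so use the tie-corrected normal approximation.
        E[W] = n(n+1)/4 = 7*8/4 = 14.
        Tie groups: |d|=5 (t=2); sum(t^3 - t) = 6.
        Var[W] = n(n+1)(2n+1)/24 - sum(t^3-t)/48 = 840/24 - 6/48 = 34.875.
        z = (W - E[W]) / sqrt(Var[W]) = (6.5 - 14) / 5.9055 = -1.2700.
        Two-sided p = 2*Phi(z) = 0.204084.
Step 6: alpha = 0.05. fail to reject H0.

W+ = 21.5, W- = 6.5, W = min = 6.5, p = 0.204084, fail to reject H0.


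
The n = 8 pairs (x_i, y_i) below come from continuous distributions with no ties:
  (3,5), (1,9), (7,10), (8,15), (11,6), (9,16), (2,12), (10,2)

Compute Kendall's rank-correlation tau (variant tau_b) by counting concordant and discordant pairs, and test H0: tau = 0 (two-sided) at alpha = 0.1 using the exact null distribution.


Step 1: Enumerate the 28 unordered pairs (i,j) with i<j and classify each by sign(x_j-x_i) * sign(y_j-y_i).
  (1,2):dx=-2,dy=+4->D; (1,3):dx=+4,dy=+5->C; (1,4):dx=+5,dy=+10->C; (1,5):dx=+8,dy=+1->C
  (1,6):dx=+6,dy=+11->C; (1,7):dx=-1,dy=+7->D; (1,8):dx=+7,dy=-3->D; (2,3):dx=+6,dy=+1->C
  (2,4):dx=+7,dy=+6->C; (2,5):dx=+10,dy=-3->D; (2,6):dx=+8,dy=+7->C; (2,7):dx=+1,dy=+3->C
  (2,8):dx=+9,dy=-7->D; (3,4):dx=+1,dy=+5->C; (3,5):dx=+4,dy=-4->D; (3,6):dx=+2,dy=+6->C
  (3,7):dx=-5,dy=+2->D; (3,8):dx=+3,dy=-8->D; (4,5):dx=+3,dy=-9->D; (4,6):dx=+1,dy=+1->C
  (4,7):dx=-6,dy=-3->C; (4,8):dx=+2,dy=-13->D; (5,6):dx=-2,dy=+10->D; (5,7):dx=-9,dy=+6->D
  (5,8):dx=-1,dy=-4->C; (6,7):dx=-7,dy=-4->C; (6,8):dx=+1,dy=-14->D; (7,8):dx=+8,dy=-10->D
Step 2: C = 14, D = 14, total pairs = 28.
Step 3: tau = (C - D)/(n(n-1)/2) = (14 - 14)/28 = 0.000000.
Step 4: Exact two-sided p-value (enumerate n! = 40320 permutations of y under H0): p = 1.000000.
Step 5: alpha = 0.1. fail to reject H0.

tau_b = 0.0000 (C=14, D=14), p = 1.000000, fail to reject H0.


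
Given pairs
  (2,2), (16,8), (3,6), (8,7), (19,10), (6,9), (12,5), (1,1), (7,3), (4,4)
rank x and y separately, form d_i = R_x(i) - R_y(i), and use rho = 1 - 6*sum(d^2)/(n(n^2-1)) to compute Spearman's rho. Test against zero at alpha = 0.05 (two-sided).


Step 1: Rank x and y separately (midranks; no ties here).
rank(x): 2->2, 16->9, 3->3, 8->7, 19->10, 6->5, 12->8, 1->1, 7->6, 4->4
rank(y): 2->2, 8->8, 6->6, 7->7, 10->10, 9->9, 5->5, 1->1, 3->3, 4->4
Step 2: d_i = R_x(i) - R_y(i); compute d_i^2.
  (2-2)^2=0, (9-8)^2=1, (3-6)^2=9, (7-7)^2=0, (10-10)^2=0, (5-9)^2=16, (8-5)^2=9, (1-1)^2=0, (6-3)^2=9, (4-4)^2=0
sum(d^2) = 44.
Step 3: rho = 1 - 6*44 / (10*(10^2 - 1)) = 1 - 264/990 = 0.733333.
Step 4: Under H0, t = rho * sqrt((n-2)/(1-rho^2)) = 3.0509 ~ t(8).
Step 5: Two-sided p-value from the t-distribution with 8 df = 0.015801.
Step 6: alpha = 0.05. reject H0.

rho = 0.7333, p = 0.015801, reject H0 at alpha = 0.05.


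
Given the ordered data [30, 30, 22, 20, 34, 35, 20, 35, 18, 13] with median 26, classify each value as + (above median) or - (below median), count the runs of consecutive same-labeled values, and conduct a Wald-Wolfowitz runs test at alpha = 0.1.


Step 1: Compute median = 26; label A = above, B = below.
Labels in order: AABBAABABB  (n_A = 5, n_B = 5)
Step 2: Count runs R = 6.
Step 3: Under H0 (random ordering), E[R] = 2*n_A*n_B/(n_A+n_B) + 1 = 2*5*5/10 + 1 = 6.0000.
        Var[R] = 2*n_A*n_B*(2*n_A*n_B - n_A - n_B) / ((n_A+n_B)^2 * (n_A+n_B-1)) = 2000/900 = 2.2222.
        SD[R] = 1.4907.
Step 4: R = E[R], so z = 0 with no continuity correction.
Step 5: Two-sided p-value via normal approximation = 2*(1 - Phi(|z|)) = 1.000000.
Step 6: alpha = 0.1. fail to reject H0.

R = 6, z = 0.0000, p = 1.000000, fail to reject H0.


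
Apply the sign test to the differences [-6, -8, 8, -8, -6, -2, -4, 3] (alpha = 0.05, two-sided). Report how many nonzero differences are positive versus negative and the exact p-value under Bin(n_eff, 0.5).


Step 1: Discard zero differences. Original n = 8; n_eff = number of nonzero differences = 8.
Nonzero differences (with sign): -6, -8, +8, -8, -6, -2, -4, +3
Step 2: Count signs: positive = 2, negative = 6.
Step 3: Under H0: P(positive) = 0.5, so the number of positives S ~ Bin(8, 0.5).
Step 4: Two-sided exact p-value = sum of Bin(8,0.5) probabilities at or below the observed probability = 0.289062.
Step 5: alpha = 0.05. fail to reject H0.

n_eff = 8, pos = 2, neg = 6, p = 0.289062, fail to reject H0.


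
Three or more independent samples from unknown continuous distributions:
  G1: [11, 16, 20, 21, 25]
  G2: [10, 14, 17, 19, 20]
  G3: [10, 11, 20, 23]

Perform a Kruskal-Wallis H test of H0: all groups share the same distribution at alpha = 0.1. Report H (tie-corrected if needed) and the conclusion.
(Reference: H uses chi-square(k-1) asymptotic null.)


Step 1: Combine all N = 14 observations and assign midranks.
sorted (value, group, rank): (10,G2,1.5), (10,G3,1.5), (11,G1,3.5), (11,G3,3.5), (14,G2,5), (16,G1,6), (17,G2,7), (19,G2,8), (20,G1,10), (20,G2,10), (20,G3,10), (21,G1,12), (23,G3,13), (25,G1,14)
Step 2: Sum ranks within each group.
R_1 = 45.5 (n_1 = 5)
R_2 = 31.5 (n_2 = 5)
R_3 = 28 (n_3 = 4)
Step 3: H = 12/(N(N+1)) * sum(R_i^2/n_i) - 3(N+1)
     = 12/(14*15) * (45.5^2/5 + 31.5^2/5 + 28^2/4) - 3*15
     = 0.057143 * 808.5 - 45
     = 1.200000.
Step 4: Ties present; correction factor C = 1 - 36/(14^3 - 14) = 0.986813. Corrected H = 1.200000 / 0.986813 = 1.216036.
Step 5: Under H0, H ~ chi^2(2); p-value = 0.544429.
Step 6: alpha = 0.1. fail to reject H0.

H = 1.2160, df = 2, p = 0.544429, fail to reject H0.


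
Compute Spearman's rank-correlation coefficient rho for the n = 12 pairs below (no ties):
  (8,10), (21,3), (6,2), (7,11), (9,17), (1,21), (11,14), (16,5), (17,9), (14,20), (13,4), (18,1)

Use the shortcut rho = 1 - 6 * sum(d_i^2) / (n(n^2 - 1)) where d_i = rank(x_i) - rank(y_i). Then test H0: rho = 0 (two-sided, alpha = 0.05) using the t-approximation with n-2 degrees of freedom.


Step 1: Rank x and y separately (midranks; no ties here).
rank(x): 8->4, 21->12, 6->2, 7->3, 9->5, 1->1, 11->6, 16->9, 17->10, 14->8, 13->7, 18->11
rank(y): 10->7, 3->3, 2->2, 11->8, 17->10, 21->12, 14->9, 5->5, 9->6, 20->11, 4->4, 1->1
Step 2: d_i = R_x(i) - R_y(i); compute d_i^2.
  (4-7)^2=9, (12-3)^2=81, (2-2)^2=0, (3-8)^2=25, (5-10)^2=25, (1-12)^2=121, (6-9)^2=9, (9-5)^2=16, (10-6)^2=16, (8-11)^2=9, (7-4)^2=9, (11-1)^2=100
sum(d^2) = 420.
Step 3: rho = 1 - 6*420 / (12*(12^2 - 1)) = 1 - 2520/1716 = -0.468531.
Step 4: Under H0, t = rho * sqrt((n-2)/(1-rho^2)) = -1.6771 ~ t(10).
Step 5: Two-sided p-value from the t-distribution with 10 df = 0.124455.
Step 6: alpha = 0.05. fail to reject H0.

rho = -0.4685, p = 0.124455, fail to reject H0 at alpha = 0.05.


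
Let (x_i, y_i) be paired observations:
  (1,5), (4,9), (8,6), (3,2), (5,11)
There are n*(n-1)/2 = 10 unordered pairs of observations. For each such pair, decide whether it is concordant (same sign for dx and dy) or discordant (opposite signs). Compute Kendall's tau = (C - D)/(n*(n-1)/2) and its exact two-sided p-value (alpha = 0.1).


Step 1: Enumerate the 10 unordered pairs (i,j) with i<j and classify each by sign(x_j-x_i) * sign(y_j-y_i).
  (1,2):dx=+3,dy=+4->C; (1,3):dx=+7,dy=+1->C; (1,4):dx=+2,dy=-3->D; (1,5):dx=+4,dy=+6->C
  (2,3):dx=+4,dy=-3->D; (2,4):dx=-1,dy=-7->C; (2,5):dx=+1,dy=+2->C; (3,4):dx=-5,dy=-4->C
  (3,5):dx=-3,dy=+5->D; (4,5):dx=+2,dy=+9->C
Step 2: C = 7, D = 3, total pairs = 10.
Step 3: tau = (C - D)/(n(n-1)/2) = (7 - 3)/10 = 0.400000.
Step 4: Exact two-sided p-value (enumerate n! = 120 permutations of y under H0): p = 0.483333.
Step 5: alpha = 0.1. fail to reject H0.

tau_b = 0.4000 (C=7, D=3), p = 0.483333, fail to reject H0.


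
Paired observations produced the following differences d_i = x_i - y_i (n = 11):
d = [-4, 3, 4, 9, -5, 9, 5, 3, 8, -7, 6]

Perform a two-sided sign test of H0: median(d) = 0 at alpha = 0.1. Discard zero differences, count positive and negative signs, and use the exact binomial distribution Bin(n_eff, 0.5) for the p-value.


Step 1: Discard zero differences. Original n = 11; n_eff = number of nonzero differences = 11.
Nonzero differences (with sign): -4, +3, +4, +9, -5, +9, +5, +3, +8, -7, +6
Step 2: Count signs: positive = 8, negative = 3.
Step 3: Under H0: P(positive) = 0.5, so the number of positives S ~ Bin(11, 0.5).
Step 4: Two-sided exact p-value = sum of Bin(11,0.5) probabilities at or below the observed probability = 0.226562.
Step 5: alpha = 0.1. fail to reject H0.

n_eff = 11, pos = 8, neg = 3, p = 0.226562, fail to reject H0.


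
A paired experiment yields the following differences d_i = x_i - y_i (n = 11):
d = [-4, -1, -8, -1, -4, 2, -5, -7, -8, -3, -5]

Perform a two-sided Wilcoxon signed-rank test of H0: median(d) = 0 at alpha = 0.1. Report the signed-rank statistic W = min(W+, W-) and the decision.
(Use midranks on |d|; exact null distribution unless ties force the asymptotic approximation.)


Step 1: Drop any zero differences (none here) and take |d_i|.
|d| = [4, 1, 8, 1, 4, 2, 5, 7, 8, 3, 5]
Step 2: Midrank |d_i| (ties get averaged ranks).
ranks: |4|->5.5, |1|->1.5, |8|->10.5, |1|->1.5, |4|->5.5, |2|->3, |5|->7.5, |7|->9, |8|->10.5, |3|->4, |5|->7.5
Step 3: Attach original signs; sum ranks with positive sign and with negative sign.
W+ = 3 = 3
W- = 5.5 + 1.5 + 10.5 + 1.5 + 5.5 + 7.5 + 9 + 10.5 + 4 + 7.5 = 63
(Check: W+ + W- = 66 should equal n(n+1)/2 = 66.)
Step 4: Test statistic W = min(W+, W-) = 3.
Step 5: Ties in |d|, so use the tie-corrected normal approximation.
        E[W] = n(n+1)/4 = 11*12/4 = 33.
        Tie groups: |d|=1 (t=2), |d|=4 (t=2), |d|=5 (t=2), |d|=8 (t=2); sum(t^3 - t) = 24.
        Var[W] = n(n+1)(2n+1)/24 - sum(t^3-t)/48 = 3036/24 - 24/48 = 126.
        z = (W - E[W]) / sqrt(Var[W]) = (3 - 33) / 11.2250 = -2.6726.
        Two-sided p = 2*Phi(z) = 0.007526.
Step 6: alpha = 0.1. reject H0.

W+ = 3, W- = 63, W = min = 3, p = 0.007526, reject H0.


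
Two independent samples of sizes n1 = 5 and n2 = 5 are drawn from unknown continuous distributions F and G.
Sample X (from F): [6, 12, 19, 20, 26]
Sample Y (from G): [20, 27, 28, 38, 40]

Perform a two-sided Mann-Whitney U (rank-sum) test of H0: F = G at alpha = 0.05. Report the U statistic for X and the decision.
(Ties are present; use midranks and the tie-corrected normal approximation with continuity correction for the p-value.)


Step 1: Combine and sort all 10 observations; assign midranks.
sorted (value, group): (6,X), (12,X), (19,X), (20,X), (20,Y), (26,X), (27,Y), (28,Y), (38,Y), (40,Y)
ranks: 6->1, 12->2, 19->3, 20->4.5, 20->4.5, 26->6, 27->7, 28->8, 38->9, 40->10
Step 2: Rank sum for X: R1 = 1 + 2 + 3 + 4.5 + 6 = 16.5.
Step 3: U_X = R1 - n1(n1+1)/2 = 16.5 - 5*6/2 = 16.5 - 15 = 1.5.
       U_Y = n1*n2 - U_X = 25 - 1.5 = 23.5.
Step 4: Ties are present, so use the tie-corrected normal approximation (with continuity correction) for the p-value.
Step 5: p-value = 0.027803; compare to alpha = 0.05. reject H0.

U_X = 1.5, p = 0.027803, reject H0 at alpha = 0.05.


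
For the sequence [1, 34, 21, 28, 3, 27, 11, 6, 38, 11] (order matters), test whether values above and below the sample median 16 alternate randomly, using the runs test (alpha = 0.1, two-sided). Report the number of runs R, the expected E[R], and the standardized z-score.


Step 1: Compute median = 16; label A = above, B = below.
Labels in order: BAAABABBAB  (n_A = 5, n_B = 5)
Step 2: Count runs R = 7.
Step 3: Under H0 (random ordering), E[R] = 2*n_A*n_B/(n_A+n_B) + 1 = 2*5*5/10 + 1 = 6.0000.
        Var[R] = 2*n_A*n_B*(2*n_A*n_B - n_A - n_B) / ((n_A+n_B)^2 * (n_A+n_B-1)) = 2000/900 = 2.2222.
        SD[R] = 1.4907.
Step 4: Continuity-corrected z = (R - 0.5 - E[R]) / SD[R] = (7 - 0.5 - 6.0000) / 1.4907 = 0.3354.
Step 5: Two-sided p-value via normal approximation = 2*(1 - Phi(|z|)) = 0.737316.
Step 6: alpha = 0.1. fail to reject H0.

R = 7, z = 0.3354, p = 0.737316, fail to reject H0.


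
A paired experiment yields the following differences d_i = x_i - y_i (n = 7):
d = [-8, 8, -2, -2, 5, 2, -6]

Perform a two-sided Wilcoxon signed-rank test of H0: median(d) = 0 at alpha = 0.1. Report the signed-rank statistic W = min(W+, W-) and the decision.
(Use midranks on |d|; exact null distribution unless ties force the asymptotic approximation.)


Step 1: Drop any zero differences (none here) and take |d_i|.
|d| = [8, 8, 2, 2, 5, 2, 6]
Step 2: Midrank |d_i| (ties get averaged ranks).
ranks: |8|->6.5, |8|->6.5, |2|->2, |2|->2, |5|->4, |2|->2, |6|->5
Step 3: Attach original signs; sum ranks with positive sign and with negative sign.
W+ = 6.5 + 4 + 2 = 12.5
W- = 6.5 + 2 + 2 + 5 = 15.5
(Check: W+ + W- = 28 should equal n(n+1)/2 = 28.)
Step 4: Test statistic W = min(W+, W-) = 12.5.
Step 5: Ties in |d|, so use the tie-corrected normal approximation.
        E[W] = n(n+1)/4 = 7*8/4 = 14.
        Tie groups: |d|=2 (t=3), |d|=8 (t=2); sum(t^3 - t) = 30.
        Var[W] = n(n+1)(2n+1)/24 - sum(t^3-t)/48 = 840/24 - 30/48 = 34.375.
        z = (W - E[W]) / sqrt(Var[W]) = (12.5 - 14) / 5.8630 = -0.2558.
        Two-sided p = 2*Phi(z) = 0.798074.
Step 6: alpha = 0.1. fail to reject H0.

W+ = 12.5, W- = 15.5, W = min = 12.5, p = 0.798074, fail to reject H0.


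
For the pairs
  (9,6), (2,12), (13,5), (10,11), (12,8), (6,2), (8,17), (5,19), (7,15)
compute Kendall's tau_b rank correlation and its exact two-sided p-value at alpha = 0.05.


Step 1: Enumerate the 36 unordered pairs (i,j) with i<j and classify each by sign(x_j-x_i) * sign(y_j-y_i).
  (1,2):dx=-7,dy=+6->D; (1,3):dx=+4,dy=-1->D; (1,4):dx=+1,dy=+5->C; (1,5):dx=+3,dy=+2->C
  (1,6):dx=-3,dy=-4->C; (1,7):dx=-1,dy=+11->D; (1,8):dx=-4,dy=+13->D; (1,9):dx=-2,dy=+9->D
  (2,3):dx=+11,dy=-7->D; (2,4):dx=+8,dy=-1->D; (2,5):dx=+10,dy=-4->D; (2,6):dx=+4,dy=-10->D
  (2,7):dx=+6,dy=+5->C; (2,8):dx=+3,dy=+7->C; (2,9):dx=+5,dy=+3->C; (3,4):dx=-3,dy=+6->D
  (3,5):dx=-1,dy=+3->D; (3,6):dx=-7,dy=-3->C; (3,7):dx=-5,dy=+12->D; (3,8):dx=-8,dy=+14->D
  (3,9):dx=-6,dy=+10->D; (4,5):dx=+2,dy=-3->D; (4,6):dx=-4,dy=-9->C; (4,7):dx=-2,dy=+6->D
  (4,8):dx=-5,dy=+8->D; (4,9):dx=-3,dy=+4->D; (5,6):dx=-6,dy=-6->C; (5,7):dx=-4,dy=+9->D
  (5,8):dx=-7,dy=+11->D; (5,9):dx=-5,dy=+7->D; (6,7):dx=+2,dy=+15->C; (6,8):dx=-1,dy=+17->D
  (6,9):dx=+1,dy=+13->C; (7,8):dx=-3,dy=+2->D; (7,9):dx=-1,dy=-2->C; (8,9):dx=+2,dy=-4->D
Step 2: C = 12, D = 24, total pairs = 36.
Step 3: tau = (C - D)/(n(n-1)/2) = (12 - 24)/36 = -0.333333.
Step 4: Exact two-sided p-value (enumerate n! = 362880 permutations of y under H0): p = 0.259518.
Step 5: alpha = 0.05. fail to reject H0.

tau_b = -0.3333 (C=12, D=24), p = 0.259518, fail to reject H0.


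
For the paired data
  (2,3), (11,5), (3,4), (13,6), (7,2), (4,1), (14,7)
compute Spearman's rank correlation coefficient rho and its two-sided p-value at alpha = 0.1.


Step 1: Rank x and y separately (midranks; no ties here).
rank(x): 2->1, 11->5, 3->2, 13->6, 7->4, 4->3, 14->7
rank(y): 3->3, 5->5, 4->4, 6->6, 2->2, 1->1, 7->7
Step 2: d_i = R_x(i) - R_y(i); compute d_i^2.
  (1-3)^2=4, (5-5)^2=0, (2-4)^2=4, (6-6)^2=0, (4-2)^2=4, (3-1)^2=4, (7-7)^2=0
sum(d^2) = 16.
Step 3: rho = 1 - 6*16 / (7*(7^2 - 1)) = 1 - 96/336 = 0.714286.
Step 4: Under H0, t = rho * sqrt((n-2)/(1-rho^2)) = 2.2822 ~ t(5).
Step 5: Two-sided p-value from the t-distribution with 5 df = 0.071344.
Step 6: alpha = 0.1. reject H0.

rho = 0.7143, p = 0.071344, reject H0 at alpha = 0.1.


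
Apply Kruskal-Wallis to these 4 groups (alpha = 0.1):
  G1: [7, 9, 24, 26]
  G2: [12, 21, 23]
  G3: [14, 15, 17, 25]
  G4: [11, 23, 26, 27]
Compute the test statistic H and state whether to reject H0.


Step 1: Combine all N = 15 observations and assign midranks.
sorted (value, group, rank): (7,G1,1), (9,G1,2), (11,G4,3), (12,G2,4), (14,G3,5), (15,G3,6), (17,G3,7), (21,G2,8), (23,G2,9.5), (23,G4,9.5), (24,G1,11), (25,G3,12), (26,G1,13.5), (26,G4,13.5), (27,G4,15)
Step 2: Sum ranks within each group.
R_1 = 27.5 (n_1 = 4)
R_2 = 21.5 (n_2 = 3)
R_3 = 30 (n_3 = 4)
R_4 = 41 (n_4 = 4)
Step 3: H = 12/(N(N+1)) * sum(R_i^2/n_i) - 3(N+1)
     = 12/(15*16) * (27.5^2/4 + 21.5^2/3 + 30^2/4 + 41^2/4) - 3*16
     = 0.050000 * 988.396 - 48
     = 1.419792.
Step 4: Ties present; correction factor C = 1 - 12/(15^3 - 15) = 0.996429. Corrected H = 1.419792 / 0.996429 = 1.424881.
Step 5: Under H0, H ~ chi^2(3); p-value = 0.699713.
Step 6: alpha = 0.1. fail to reject H0.

H = 1.4249, df = 3, p = 0.699713, fail to reject H0.


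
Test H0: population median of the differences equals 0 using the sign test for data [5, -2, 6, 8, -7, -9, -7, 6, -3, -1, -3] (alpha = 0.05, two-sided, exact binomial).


Step 1: Discard zero differences. Original n = 11; n_eff = number of nonzero differences = 11.
Nonzero differences (with sign): +5, -2, +6, +8, -7, -9, -7, +6, -3, -1, -3
Step 2: Count signs: positive = 4, negative = 7.
Step 3: Under H0: P(positive) = 0.5, so the number of positives S ~ Bin(11, 0.5).
Step 4: Two-sided exact p-value = sum of Bin(11,0.5) probabilities at or below the observed probability = 0.548828.
Step 5: alpha = 0.05. fail to reject H0.

n_eff = 11, pos = 4, neg = 7, p = 0.548828, fail to reject H0.


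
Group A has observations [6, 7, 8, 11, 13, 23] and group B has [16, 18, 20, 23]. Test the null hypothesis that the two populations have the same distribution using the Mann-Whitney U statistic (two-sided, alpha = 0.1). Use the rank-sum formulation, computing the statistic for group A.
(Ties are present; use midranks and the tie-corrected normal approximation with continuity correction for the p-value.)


Step 1: Combine and sort all 10 observations; assign midranks.
sorted (value, group): (6,X), (7,X), (8,X), (11,X), (13,X), (16,Y), (18,Y), (20,Y), (23,X), (23,Y)
ranks: 6->1, 7->2, 8->3, 11->4, 13->5, 16->6, 18->7, 20->8, 23->9.5, 23->9.5
Step 2: Rank sum for X: R1 = 1 + 2 + 3 + 4 + 5 + 9.5 = 24.5.
Step 3: U_X = R1 - n1(n1+1)/2 = 24.5 - 6*7/2 = 24.5 - 21 = 3.5.
       U_Y = n1*n2 - U_X = 24 - 3.5 = 20.5.
Step 4: Ties are present, so use the tie-corrected normal approximation (with continuity correction) for the p-value.
Step 5: p-value = 0.087118; compare to alpha = 0.1. reject H0.

U_X = 3.5, p = 0.087118, reject H0 at alpha = 0.1.


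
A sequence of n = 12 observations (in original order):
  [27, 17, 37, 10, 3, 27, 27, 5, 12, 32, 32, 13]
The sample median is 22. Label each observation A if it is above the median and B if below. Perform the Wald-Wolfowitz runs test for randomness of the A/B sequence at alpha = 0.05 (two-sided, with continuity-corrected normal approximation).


Step 1: Compute median = 22; label A = above, B = below.
Labels in order: ABABBAABBAAB  (n_A = 6, n_B = 6)
Step 2: Count runs R = 8.
Step 3: Under H0 (random ordering), E[R] = 2*n_A*n_B/(n_A+n_B) + 1 = 2*6*6/12 + 1 = 7.0000.
        Var[R] = 2*n_A*n_B*(2*n_A*n_B - n_A - n_B) / ((n_A+n_B)^2 * (n_A+n_B-1)) = 4320/1584 = 2.7273.
        SD[R] = 1.6514.
Step 4: Continuity-corrected z = (R - 0.5 - E[R]) / SD[R] = (8 - 0.5 - 7.0000) / 1.6514 = 0.3028.
Step 5: Two-sided p-value via normal approximation = 2*(1 - Phi(|z|)) = 0.762069.
Step 6: alpha = 0.05. fail to reject H0.

R = 8, z = 0.3028, p = 0.762069, fail to reject H0.


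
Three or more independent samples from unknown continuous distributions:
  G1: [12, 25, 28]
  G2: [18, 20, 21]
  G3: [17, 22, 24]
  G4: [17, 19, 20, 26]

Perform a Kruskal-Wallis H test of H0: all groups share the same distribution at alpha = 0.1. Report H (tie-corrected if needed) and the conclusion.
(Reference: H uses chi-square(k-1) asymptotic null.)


Step 1: Combine all N = 13 observations and assign midranks.
sorted (value, group, rank): (12,G1,1), (17,G3,2.5), (17,G4,2.5), (18,G2,4), (19,G4,5), (20,G2,6.5), (20,G4,6.5), (21,G2,8), (22,G3,9), (24,G3,10), (25,G1,11), (26,G4,12), (28,G1,13)
Step 2: Sum ranks within each group.
R_1 = 25 (n_1 = 3)
R_2 = 18.5 (n_2 = 3)
R_3 = 21.5 (n_3 = 3)
R_4 = 26 (n_4 = 4)
Step 3: H = 12/(N(N+1)) * sum(R_i^2/n_i) - 3(N+1)
     = 12/(13*14) * (25^2/3 + 18.5^2/3 + 21.5^2/3 + 26^2/4) - 3*14
     = 0.065934 * 645.5 - 42
     = 0.560440.
Step 4: Ties present; correction factor C = 1 - 12/(13^3 - 13) = 0.994505. Corrected H = 0.560440 / 0.994505 = 0.563536.
Step 5: Under H0, H ~ chi^2(3); p-value = 0.904727.
Step 6: alpha = 0.1. fail to reject H0.

H = 0.5635, df = 3, p = 0.904727, fail to reject H0.


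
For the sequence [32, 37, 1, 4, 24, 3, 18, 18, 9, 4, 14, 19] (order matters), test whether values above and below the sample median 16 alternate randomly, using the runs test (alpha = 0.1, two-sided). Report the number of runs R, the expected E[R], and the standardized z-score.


Step 1: Compute median = 16; label A = above, B = below.
Labels in order: AABBABAABBBA  (n_A = 6, n_B = 6)
Step 2: Count runs R = 7.
Step 3: Under H0 (random ordering), E[R] = 2*n_A*n_B/(n_A+n_B) + 1 = 2*6*6/12 + 1 = 7.0000.
        Var[R] = 2*n_A*n_B*(2*n_A*n_B - n_A - n_B) / ((n_A+n_B)^2 * (n_A+n_B-1)) = 4320/1584 = 2.7273.
        SD[R] = 1.6514.
Step 4: R = E[R], so z = 0 with no continuity correction.
Step 5: Two-sided p-value via normal approximation = 2*(1 - Phi(|z|)) = 1.000000.
Step 6: alpha = 0.1. fail to reject H0.

R = 7, z = 0.0000, p = 1.000000, fail to reject H0.


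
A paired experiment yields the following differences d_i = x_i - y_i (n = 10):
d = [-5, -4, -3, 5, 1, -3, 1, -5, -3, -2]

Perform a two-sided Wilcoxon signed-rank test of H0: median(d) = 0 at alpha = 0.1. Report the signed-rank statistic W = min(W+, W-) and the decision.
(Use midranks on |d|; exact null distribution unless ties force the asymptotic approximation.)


Step 1: Drop any zero differences (none here) and take |d_i|.
|d| = [5, 4, 3, 5, 1, 3, 1, 5, 3, 2]
Step 2: Midrank |d_i| (ties get averaged ranks).
ranks: |5|->9, |4|->7, |3|->5, |5|->9, |1|->1.5, |3|->5, |1|->1.5, |5|->9, |3|->5, |2|->3
Step 3: Attach original signs; sum ranks with positive sign and with negative sign.
W+ = 9 + 1.5 + 1.5 = 12
W- = 9 + 7 + 5 + 5 + 9 + 5 + 3 = 43
(Check: W+ + W- = 55 should equal n(n+1)/2 = 55.)
Step 4: Test statistic W = min(W+, W-) = 12.
Step 5: Ties in |d|, so use the tie-corrected normal approximation.
        E[W] = n(n+1)/4 = 10*11/4 = 27.5.
        Tie groups: |d|=1 (t=2), |d|=3 (t=3), |d|=5 (t=3); sum(t^3 - t) = 54.
        Var[W] = n(n+1)(2n+1)/24 - sum(t^3-t)/48 = 2310/24 - 54/48 = 95.125.
        z = (W - E[W]) / sqrt(Var[W]) = (12 - 27.5) / 9.7532 = -1.5892.
        Two-sided p = 2*Phi(z) = 0.112010.
Step 6: alpha = 0.1. fail to reject H0.

W+ = 12, W- = 43, W = min = 12, p = 0.112010, fail to reject H0.


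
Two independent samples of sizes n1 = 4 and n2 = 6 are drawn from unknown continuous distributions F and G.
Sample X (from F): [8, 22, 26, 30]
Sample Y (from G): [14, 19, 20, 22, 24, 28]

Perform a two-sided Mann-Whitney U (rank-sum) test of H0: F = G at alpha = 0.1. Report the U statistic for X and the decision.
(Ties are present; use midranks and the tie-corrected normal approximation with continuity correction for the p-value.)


Step 1: Combine and sort all 10 observations; assign midranks.
sorted (value, group): (8,X), (14,Y), (19,Y), (20,Y), (22,X), (22,Y), (24,Y), (26,X), (28,Y), (30,X)
ranks: 8->1, 14->2, 19->3, 20->4, 22->5.5, 22->5.5, 24->7, 26->8, 28->9, 30->10
Step 2: Rank sum for X: R1 = 1 + 5.5 + 8 + 10 = 24.5.
Step 3: U_X = R1 - n1(n1+1)/2 = 24.5 - 4*5/2 = 24.5 - 10 = 14.5.
       U_Y = n1*n2 - U_X = 24 - 14.5 = 9.5.
Step 4: Ties are present, so use the tie-corrected normal approximation (with continuity correction) for the p-value.
Step 5: p-value = 0.668870; compare to alpha = 0.1. fail to reject H0.

U_X = 14.5, p = 0.668870, fail to reject H0 at alpha = 0.1.


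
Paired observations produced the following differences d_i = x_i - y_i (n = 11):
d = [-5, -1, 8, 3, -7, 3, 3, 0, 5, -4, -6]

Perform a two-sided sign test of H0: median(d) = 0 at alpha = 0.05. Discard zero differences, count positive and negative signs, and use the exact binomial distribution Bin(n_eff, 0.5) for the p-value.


Step 1: Discard zero differences. Original n = 11; n_eff = number of nonzero differences = 10.
Nonzero differences (with sign): -5, -1, +8, +3, -7, +3, +3, +5, -4, -6
Step 2: Count signs: positive = 5, negative = 5.
Step 3: Under H0: P(positive) = 0.5, so the number of positives S ~ Bin(10, 0.5).
Step 4: Two-sided exact p-value = sum of Bin(10,0.5) probabilities at or below the observed probability = 1.000000.
Step 5: alpha = 0.05. fail to reject H0.

n_eff = 10, pos = 5, neg = 5, p = 1.000000, fail to reject H0.


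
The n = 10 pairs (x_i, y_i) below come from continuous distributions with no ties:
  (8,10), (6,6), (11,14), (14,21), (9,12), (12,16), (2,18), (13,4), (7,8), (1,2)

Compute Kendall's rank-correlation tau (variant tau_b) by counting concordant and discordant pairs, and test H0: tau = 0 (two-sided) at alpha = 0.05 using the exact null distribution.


Step 1: Enumerate the 45 unordered pairs (i,j) with i<j and classify each by sign(x_j-x_i) * sign(y_j-y_i).
  (1,2):dx=-2,dy=-4->C; (1,3):dx=+3,dy=+4->C; (1,4):dx=+6,dy=+11->C; (1,5):dx=+1,dy=+2->C
  (1,6):dx=+4,dy=+6->C; (1,7):dx=-6,dy=+8->D; (1,8):dx=+5,dy=-6->D; (1,9):dx=-1,dy=-2->C
  (1,10):dx=-7,dy=-8->C; (2,3):dx=+5,dy=+8->C; (2,4):dx=+8,dy=+15->C; (2,5):dx=+3,dy=+6->C
  (2,6):dx=+6,dy=+10->C; (2,7):dx=-4,dy=+12->D; (2,8):dx=+7,dy=-2->D; (2,9):dx=+1,dy=+2->C
  (2,10):dx=-5,dy=-4->C; (3,4):dx=+3,dy=+7->C; (3,5):dx=-2,dy=-2->C; (3,6):dx=+1,dy=+2->C
  (3,7):dx=-9,dy=+4->D; (3,8):dx=+2,dy=-10->D; (3,9):dx=-4,dy=-6->C; (3,10):dx=-10,dy=-12->C
  (4,5):dx=-5,dy=-9->C; (4,6):dx=-2,dy=-5->C; (4,7):dx=-12,dy=-3->C; (4,8):dx=-1,dy=-17->C
  (4,9):dx=-7,dy=-13->C; (4,10):dx=-13,dy=-19->C; (5,6):dx=+3,dy=+4->C; (5,7):dx=-7,dy=+6->D
  (5,8):dx=+4,dy=-8->D; (5,9):dx=-2,dy=-4->C; (5,10):dx=-8,dy=-10->C; (6,7):dx=-10,dy=+2->D
  (6,8):dx=+1,dy=-12->D; (6,9):dx=-5,dy=-8->C; (6,10):dx=-11,dy=-14->C; (7,8):dx=+11,dy=-14->D
  (7,9):dx=+5,dy=-10->D; (7,10):dx=-1,dy=-16->C; (8,9):dx=-6,dy=+4->D; (8,10):dx=-12,dy=-2->C
  (9,10):dx=-6,dy=-6->C
Step 2: C = 32, D = 13, total pairs = 45.
Step 3: tau = (C - D)/(n(n-1)/2) = (32 - 13)/45 = 0.422222.
Step 4: Exact two-sided p-value (enumerate n! = 3628800 permutations of y under H0): p = 0.108313.
Step 5: alpha = 0.05. fail to reject H0.

tau_b = 0.4222 (C=32, D=13), p = 0.108313, fail to reject H0.


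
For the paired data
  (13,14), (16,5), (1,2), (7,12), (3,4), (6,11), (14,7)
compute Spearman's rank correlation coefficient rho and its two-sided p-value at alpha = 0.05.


Step 1: Rank x and y separately (midranks; no ties here).
rank(x): 13->5, 16->7, 1->1, 7->4, 3->2, 6->3, 14->6
rank(y): 14->7, 5->3, 2->1, 12->6, 4->2, 11->5, 7->4
Step 2: d_i = R_x(i) - R_y(i); compute d_i^2.
  (5-7)^2=4, (7-3)^2=16, (1-1)^2=0, (4-6)^2=4, (2-2)^2=0, (3-5)^2=4, (6-4)^2=4
sum(d^2) = 32.
Step 3: rho = 1 - 6*32 / (7*(7^2 - 1)) = 1 - 192/336 = 0.428571.
Step 4: Under H0, t = rho * sqrt((n-2)/(1-rho^2)) = 1.0607 ~ t(5).
Step 5: Two-sided p-value from the t-distribution with 5 df = 0.337368.
Step 6: alpha = 0.05. fail to reject H0.

rho = 0.4286, p = 0.337368, fail to reject H0 at alpha = 0.05.


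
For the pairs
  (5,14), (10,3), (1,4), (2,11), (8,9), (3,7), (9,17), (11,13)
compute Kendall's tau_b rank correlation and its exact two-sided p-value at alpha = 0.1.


Step 1: Enumerate the 28 unordered pairs (i,j) with i<j and classify each by sign(x_j-x_i) * sign(y_j-y_i).
  (1,2):dx=+5,dy=-11->D; (1,3):dx=-4,dy=-10->C; (1,4):dx=-3,dy=-3->C; (1,5):dx=+3,dy=-5->D
  (1,6):dx=-2,dy=-7->C; (1,7):dx=+4,dy=+3->C; (1,8):dx=+6,dy=-1->D; (2,3):dx=-9,dy=+1->D
  (2,4):dx=-8,dy=+8->D; (2,5):dx=-2,dy=+6->D; (2,6):dx=-7,dy=+4->D; (2,7):dx=-1,dy=+14->D
  (2,8):dx=+1,dy=+10->C; (3,4):dx=+1,dy=+7->C; (3,5):dx=+7,dy=+5->C; (3,6):dx=+2,dy=+3->C
  (3,7):dx=+8,dy=+13->C; (3,8):dx=+10,dy=+9->C; (4,5):dx=+6,dy=-2->D; (4,6):dx=+1,dy=-4->D
  (4,7):dx=+7,dy=+6->C; (4,8):dx=+9,dy=+2->C; (5,6):dx=-5,dy=-2->C; (5,7):dx=+1,dy=+8->C
  (5,8):dx=+3,dy=+4->C; (6,7):dx=+6,dy=+10->C; (6,8):dx=+8,dy=+6->C; (7,8):dx=+2,dy=-4->D
Step 2: C = 17, D = 11, total pairs = 28.
Step 3: tau = (C - D)/(n(n-1)/2) = (17 - 11)/28 = 0.214286.
Step 4: Exact two-sided p-value (enumerate n! = 40320 permutations of y under H0): p = 0.548413.
Step 5: alpha = 0.1. fail to reject H0.

tau_b = 0.2143 (C=17, D=11), p = 0.548413, fail to reject H0.


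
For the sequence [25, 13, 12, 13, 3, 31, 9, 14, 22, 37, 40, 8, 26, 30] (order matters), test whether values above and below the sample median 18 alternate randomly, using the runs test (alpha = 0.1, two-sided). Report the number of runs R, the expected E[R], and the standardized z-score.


Step 1: Compute median = 18; label A = above, B = below.
Labels in order: ABBBBABBAAABAA  (n_A = 7, n_B = 7)
Step 2: Count runs R = 7.
Step 3: Under H0 (random ordering), E[R] = 2*n_A*n_B/(n_A+n_B) + 1 = 2*7*7/14 + 1 = 8.0000.
        Var[R] = 2*n_A*n_B*(2*n_A*n_B - n_A - n_B) / ((n_A+n_B)^2 * (n_A+n_B-1)) = 8232/2548 = 3.2308.
        SD[R] = 1.7974.
Step 4: Continuity-corrected z = (R + 0.5 - E[R]) / SD[R] = (7 + 0.5 - 8.0000) / 1.7974 = -0.2782.
Step 5: Two-sided p-value via normal approximation = 2*(1 - Phi(|z|)) = 0.780879.
Step 6: alpha = 0.1. fail to reject H0.

R = 7, z = -0.2782, p = 0.780879, fail to reject H0.


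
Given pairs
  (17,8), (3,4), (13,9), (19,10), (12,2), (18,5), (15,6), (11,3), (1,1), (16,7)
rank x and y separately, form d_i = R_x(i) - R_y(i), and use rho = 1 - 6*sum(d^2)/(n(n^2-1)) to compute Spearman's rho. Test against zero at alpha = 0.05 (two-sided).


Step 1: Rank x and y separately (midranks; no ties here).
rank(x): 17->8, 3->2, 13->5, 19->10, 12->4, 18->9, 15->6, 11->3, 1->1, 16->7
rank(y): 8->8, 4->4, 9->9, 10->10, 2->2, 5->5, 6->6, 3->3, 1->1, 7->7
Step 2: d_i = R_x(i) - R_y(i); compute d_i^2.
  (8-8)^2=0, (2-4)^2=4, (5-9)^2=16, (10-10)^2=0, (4-2)^2=4, (9-5)^2=16, (6-6)^2=0, (3-3)^2=0, (1-1)^2=0, (7-7)^2=0
sum(d^2) = 40.
Step 3: rho = 1 - 6*40 / (10*(10^2 - 1)) = 1 - 240/990 = 0.757576.
Step 4: Under H0, t = rho * sqrt((n-2)/(1-rho^2)) = 3.2827 ~ t(8).
Step 5: Two-sided p-value from the t-distribution with 8 df = 0.011143.
Step 6: alpha = 0.05. reject H0.

rho = 0.7576, p = 0.011143, reject H0 at alpha = 0.05.


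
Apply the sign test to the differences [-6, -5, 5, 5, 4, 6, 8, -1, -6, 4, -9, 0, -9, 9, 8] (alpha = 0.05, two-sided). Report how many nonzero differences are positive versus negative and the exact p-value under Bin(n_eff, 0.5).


Step 1: Discard zero differences. Original n = 15; n_eff = number of nonzero differences = 14.
Nonzero differences (with sign): -6, -5, +5, +5, +4, +6, +8, -1, -6, +4, -9, -9, +9, +8
Step 2: Count signs: positive = 8, negative = 6.
Step 3: Under H0: P(positive) = 0.5, so the number of positives S ~ Bin(14, 0.5).
Step 4: Two-sided exact p-value = sum of Bin(14,0.5) probabilities at or below the observed probability = 0.790527.
Step 5: alpha = 0.05. fail to reject H0.

n_eff = 14, pos = 8, neg = 6, p = 0.790527, fail to reject H0.


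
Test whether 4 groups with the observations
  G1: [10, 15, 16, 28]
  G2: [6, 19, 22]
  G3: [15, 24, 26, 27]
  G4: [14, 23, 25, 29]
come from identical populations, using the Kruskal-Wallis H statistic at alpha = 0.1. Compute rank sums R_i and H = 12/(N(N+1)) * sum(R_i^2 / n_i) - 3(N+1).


Step 1: Combine all N = 15 observations and assign midranks.
sorted (value, group, rank): (6,G2,1), (10,G1,2), (14,G4,3), (15,G1,4.5), (15,G3,4.5), (16,G1,6), (19,G2,7), (22,G2,8), (23,G4,9), (24,G3,10), (25,G4,11), (26,G3,12), (27,G3,13), (28,G1,14), (29,G4,15)
Step 2: Sum ranks within each group.
R_1 = 26.5 (n_1 = 4)
R_2 = 16 (n_2 = 3)
R_3 = 39.5 (n_3 = 4)
R_4 = 38 (n_4 = 4)
Step 3: H = 12/(N(N+1)) * sum(R_i^2/n_i) - 3(N+1)
     = 12/(15*16) * (26.5^2/4 + 16^2/3 + 39.5^2/4 + 38^2/4) - 3*16
     = 0.050000 * 1011.96 - 48
     = 2.597917.
Step 4: Ties present; correction factor C = 1 - 6/(15^3 - 15) = 0.998214. Corrected H = 2.597917 / 0.998214 = 2.602564.
Step 5: Under H0, H ~ chi^2(3); p-value = 0.457040.
Step 6: alpha = 0.1. fail to reject H0.

H = 2.6026, df = 3, p = 0.457040, fail to reject H0.


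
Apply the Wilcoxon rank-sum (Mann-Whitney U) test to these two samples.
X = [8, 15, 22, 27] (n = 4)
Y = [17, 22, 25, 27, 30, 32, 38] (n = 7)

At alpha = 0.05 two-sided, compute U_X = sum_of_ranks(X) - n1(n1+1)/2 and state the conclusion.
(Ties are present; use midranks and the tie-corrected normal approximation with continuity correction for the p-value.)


Step 1: Combine and sort all 11 observations; assign midranks.
sorted (value, group): (8,X), (15,X), (17,Y), (22,X), (22,Y), (25,Y), (27,X), (27,Y), (30,Y), (32,Y), (38,Y)
ranks: 8->1, 15->2, 17->3, 22->4.5, 22->4.5, 25->6, 27->7.5, 27->7.5, 30->9, 32->10, 38->11
Step 2: Rank sum for X: R1 = 1 + 2 + 4.5 + 7.5 = 15.
Step 3: U_X = R1 - n1(n1+1)/2 = 15 - 4*5/2 = 15 - 10 = 5.
       U_Y = n1*n2 - U_X = 28 - 5 = 23.
Step 4: Ties are present, so use the tie-corrected normal approximation (with continuity correction) for the p-value.
Step 5: p-value = 0.106592; compare to alpha = 0.05. fail to reject H0.

U_X = 5, p = 0.106592, fail to reject H0 at alpha = 0.05.


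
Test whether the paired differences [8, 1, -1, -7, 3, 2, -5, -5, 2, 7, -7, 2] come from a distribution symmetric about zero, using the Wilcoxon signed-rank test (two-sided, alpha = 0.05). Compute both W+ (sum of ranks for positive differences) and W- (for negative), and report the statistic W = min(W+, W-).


Step 1: Drop any zero differences (none here) and take |d_i|.
|d| = [8, 1, 1, 7, 3, 2, 5, 5, 2, 7, 7, 2]
Step 2: Midrank |d_i| (ties get averaged ranks).
ranks: |8|->12, |1|->1.5, |1|->1.5, |7|->10, |3|->6, |2|->4, |5|->7.5, |5|->7.5, |2|->4, |7|->10, |7|->10, |2|->4
Step 3: Attach original signs; sum ranks with positive sign and with negative sign.
W+ = 12 + 1.5 + 6 + 4 + 4 + 10 + 4 = 41.5
W- = 1.5 + 10 + 7.5 + 7.5 + 10 = 36.5
(Check: W+ + W- = 78 should equal n(n+1)/2 = 78.)
Step 4: Test statistic W = min(W+, W-) = 36.5.
Step 5: Ties in |d|, so use the tie-corrected normal approximation.
        E[W] = n(n+1)/4 = 12*13/4 = 39.
        Tie groups: |d|=1 (t=2), |d|=2 (t=3), |d|=5 (t=2), |d|=7 (t=3); sum(t^3 - t) = 60.
        Var[W] = n(n+1)(2n+1)/24 - sum(t^3-t)/48 = 3900/24 - 60/48 = 161.25.
        z = (W - E[W]) / sqrt(Var[W]) = (36.5 - 39) / 12.6984 = -0.1969.
        Two-sided p = 2*Phi(z) = 0.843926.
Step 6: alpha = 0.05. fail to reject H0.

W+ = 41.5, W- = 36.5, W = min = 36.5, p = 0.843926, fail to reject H0.


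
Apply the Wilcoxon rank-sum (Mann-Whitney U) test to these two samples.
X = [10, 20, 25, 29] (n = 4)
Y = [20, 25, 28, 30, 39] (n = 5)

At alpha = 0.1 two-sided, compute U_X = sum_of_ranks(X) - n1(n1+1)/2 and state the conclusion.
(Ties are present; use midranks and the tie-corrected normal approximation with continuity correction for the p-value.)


Step 1: Combine and sort all 9 observations; assign midranks.
sorted (value, group): (10,X), (20,X), (20,Y), (25,X), (25,Y), (28,Y), (29,X), (30,Y), (39,Y)
ranks: 10->1, 20->2.5, 20->2.5, 25->4.5, 25->4.5, 28->6, 29->7, 30->8, 39->9
Step 2: Rank sum for X: R1 = 1 + 2.5 + 4.5 + 7 = 15.
Step 3: U_X = R1 - n1(n1+1)/2 = 15 - 4*5/2 = 15 - 10 = 5.
       U_Y = n1*n2 - U_X = 20 - 5 = 15.
Step 4: Ties are present, so use the tie-corrected normal approximation (with continuity correction) for the p-value.
Step 5: p-value = 0.266322; compare to alpha = 0.1. fail to reject H0.

U_X = 5, p = 0.266322, fail to reject H0 at alpha = 0.1.


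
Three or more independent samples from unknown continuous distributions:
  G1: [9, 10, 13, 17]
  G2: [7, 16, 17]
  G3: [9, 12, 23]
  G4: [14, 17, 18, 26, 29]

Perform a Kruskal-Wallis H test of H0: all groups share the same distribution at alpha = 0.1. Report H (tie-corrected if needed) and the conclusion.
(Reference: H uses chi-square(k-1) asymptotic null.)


Step 1: Combine all N = 15 observations and assign midranks.
sorted (value, group, rank): (7,G2,1), (9,G1,2.5), (9,G3,2.5), (10,G1,4), (12,G3,5), (13,G1,6), (14,G4,7), (16,G2,8), (17,G1,10), (17,G2,10), (17,G4,10), (18,G4,12), (23,G3,13), (26,G4,14), (29,G4,15)
Step 2: Sum ranks within each group.
R_1 = 22.5 (n_1 = 4)
R_2 = 19 (n_2 = 3)
R_3 = 20.5 (n_3 = 3)
R_4 = 58 (n_4 = 5)
Step 3: H = 12/(N(N+1)) * sum(R_i^2/n_i) - 3(N+1)
     = 12/(15*16) * (22.5^2/4 + 19^2/3 + 20.5^2/3 + 58^2/5) - 3*16
     = 0.050000 * 1059.78 - 48
     = 4.988958.
Step 4: Ties present; correction factor C = 1 - 30/(15^3 - 15) = 0.991071. Corrected H = 4.988958 / 0.991071 = 5.033904.
Step 5: Under H0, H ~ chi^2(3); p-value = 0.169331.
Step 6: alpha = 0.1. fail to reject H0.

H = 5.0339, df = 3, p = 0.169331, fail to reject H0.


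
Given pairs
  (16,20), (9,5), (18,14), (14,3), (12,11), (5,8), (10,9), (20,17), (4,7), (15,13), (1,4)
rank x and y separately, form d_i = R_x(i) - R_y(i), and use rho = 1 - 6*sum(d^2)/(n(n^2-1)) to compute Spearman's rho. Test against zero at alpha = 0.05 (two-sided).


Step 1: Rank x and y separately (midranks; no ties here).
rank(x): 16->9, 9->4, 18->10, 14->7, 12->6, 5->3, 10->5, 20->11, 4->2, 15->8, 1->1
rank(y): 20->11, 5->3, 14->9, 3->1, 11->7, 8->5, 9->6, 17->10, 7->4, 13->8, 4->2
Step 2: d_i = R_x(i) - R_y(i); compute d_i^2.
  (9-11)^2=4, (4-3)^2=1, (10-9)^2=1, (7-1)^2=36, (6-7)^2=1, (3-5)^2=4, (5-6)^2=1, (11-10)^2=1, (2-4)^2=4, (8-8)^2=0, (1-2)^2=1
sum(d^2) = 54.
Step 3: rho = 1 - 6*54 / (11*(11^2 - 1)) = 1 - 324/1320 = 0.754545.
Step 4: Under H0, t = rho * sqrt((n-2)/(1-rho^2)) = 3.4494 ~ t(9).
Step 5: Two-sided p-value from the t-distribution with 9 df = 0.007282.
Step 6: alpha = 0.05. reject H0.

rho = 0.7545, p = 0.007282, reject H0 at alpha = 0.05.


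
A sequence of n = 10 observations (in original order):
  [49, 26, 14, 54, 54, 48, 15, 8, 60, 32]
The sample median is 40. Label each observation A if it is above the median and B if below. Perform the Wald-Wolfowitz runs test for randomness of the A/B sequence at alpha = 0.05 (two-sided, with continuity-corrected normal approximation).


Step 1: Compute median = 40; label A = above, B = below.
Labels in order: ABBAAABBAB  (n_A = 5, n_B = 5)
Step 2: Count runs R = 6.
Step 3: Under H0 (random ordering), E[R] = 2*n_A*n_B/(n_A+n_B) + 1 = 2*5*5/10 + 1 = 6.0000.
        Var[R] = 2*n_A*n_B*(2*n_A*n_B - n_A - n_B) / ((n_A+n_B)^2 * (n_A+n_B-1)) = 2000/900 = 2.2222.
        SD[R] = 1.4907.
Step 4: R = E[R], so z = 0 with no continuity correction.
Step 5: Two-sided p-value via normal approximation = 2*(1 - Phi(|z|)) = 1.000000.
Step 6: alpha = 0.05. fail to reject H0.

R = 6, z = 0.0000, p = 1.000000, fail to reject H0.
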